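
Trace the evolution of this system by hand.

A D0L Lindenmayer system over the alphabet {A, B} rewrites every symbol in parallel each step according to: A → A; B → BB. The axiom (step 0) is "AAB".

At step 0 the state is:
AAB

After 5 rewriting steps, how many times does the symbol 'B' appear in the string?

32

k=0  AAB
k=1  AABB
k=2  AABBBB
k=3  AABBBBBBBB
k=4  AABBBBBBBBBBBBBBBB
k=5  AABBBBBBBBBBBBBBBBBBBBBBBBBBBBBBBB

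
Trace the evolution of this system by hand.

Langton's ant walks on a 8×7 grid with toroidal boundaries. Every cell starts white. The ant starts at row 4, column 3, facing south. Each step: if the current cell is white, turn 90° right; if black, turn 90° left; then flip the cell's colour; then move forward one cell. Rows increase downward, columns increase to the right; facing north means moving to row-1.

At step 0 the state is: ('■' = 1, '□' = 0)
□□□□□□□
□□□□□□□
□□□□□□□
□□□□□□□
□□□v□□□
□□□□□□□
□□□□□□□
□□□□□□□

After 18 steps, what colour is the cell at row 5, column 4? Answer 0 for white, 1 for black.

1

t=0: □□□□□□□
□□□□□□□
□□□□□□□
□□□□□□□
□□□v□□□
□□□□□□□
□□□□□□□
□□□□□□□
t=1: □□□□□□□
□□□□□□□
□□□□□□□
□□□□□□□
□□<■□□□
□□□□□□□
□□□□□□□
□□□□□□□
t=2: □□□□□□□
□□□□□□□
□□□□□□□
□□^□□□□
□□■■□□□
□□□□□□□
□□□□□□□
□□□□□□□
t=3: □□□□□□□
□□□□□□□
□□□□□□□
□□■>□□□
□□■■□□□
□□□□□□□
□□□□□□□
□□□□□□□
t=4: □□□□□□□
□□□□□□□
□□□□□□□
□□■■□□□
□□■v□□□
□□□□□□□
□□□□□□□
□□□□□□□
t=5: □□□□□□□
□□□□□□□
□□□□□□□
□□■■□□□
□□■□>□□
□□□□□□□
□□□□□□□
□□□□□□□
t=6: □□□□□□□
□□□□□□□
□□□□□□□
□□■■□□□
□□■□■□□
□□□□v□□
□□□□□□□
□□□□□□□
t=7: □□□□□□□
□□□□□□□
□□□□□□□
□□■■□□□
□□■□■□□
□□□<■□□
□□□□□□□
□□□□□□□
t=8: □□□□□□□
□□□□□□□
□□□□□□□
□□■■□□□
□□■^■□□
□□□■■□□
□□□□□□□
□□□□□□□
t=9: □□□□□□□
□□□□□□□
□□□□□□□
□□■■□□□
□□■■>□□
□□□■■□□
□□□□□□□
□□□□□□□
t=10: □□□□□□□
□□□□□□□
□□□□□□□
□□■■^□□
□□■■□□□
□□□■■□□
□□□□□□□
□□□□□□□
t=11: □□□□□□□
□□□□□□□
□□□□□□□
□□■■■>□
□□■■□□□
□□□■■□□
□□□□□□□
□□□□□□□
t=12: □□□□□□□
□□□□□□□
□□□□□□□
□□■■■■□
□□■■□v□
□□□■■□□
□□□□□□□
□□□□□□□
t=13: □□□□□□□
□□□□□□□
□□□□□□□
□□■■■■□
□□■■<■□
□□□■■□□
□□□□□□□
□□□□□□□
t=14: □□□□□□□
□□□□□□□
□□□□□□□
□□■■^■□
□□■■■■□
□□□■■□□
□□□□□□□
□□□□□□□
t=15: □□□□□□□
□□□□□□□
□□□□□□□
□□■<□■□
□□■■■■□
□□□■■□□
□□□□□□□
□□□□□□□
t=16: □□□□□□□
□□□□□□□
□□□□□□□
□□■□□■□
□□■v■■□
□□□■■□□
□□□□□□□
□□□□□□□
t=17: □□□□□□□
□□□□□□□
□□□□□□□
□□■□□■□
□□■□>■□
□□□■■□□
□□□□□□□
□□□□□□□
t=18: □□□□□□□
□□□□□□□
□□□□□□□
□□■□^■□
□□■□□■□
□□□■■□□
□□□□□□□
□□□□□□□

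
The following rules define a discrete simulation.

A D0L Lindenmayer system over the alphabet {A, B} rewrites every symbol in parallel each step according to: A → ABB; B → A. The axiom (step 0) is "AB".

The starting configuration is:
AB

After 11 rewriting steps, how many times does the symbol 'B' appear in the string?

t=0: AB
t=1: ABBA
t=2: ABBAAABB
t=3: ABBAAABBABBABBAA
t=4: ABBAAABBABBABBAAABBAAABBAAABBABB
t=5: ABBAAABBABBABBAAABBAAABBAAABBABBABBAAABBABBABBAAABBABBABBAAABBAA
t=6: ABBAAABBABBABBAAABBAAABBAAABBABBABBAAABBABBABBAAABBABBABBA…BBABBABBAAABBAAABBAAABBABBABBAAABBAAABBAAABBABBABBAAABBABB  (len 128)
t=7: ABBAAABBABBABBAAABBAAABBAAABBABBABBAAABBABBABBAAABBABBABBA…BBABBABBAAABBABBABBAAABBABBABBAAABBAAABBAAABBABBABBAAABBAA  (len 256)
t=8: ABBAAABBABBABBAAABBAAABBAAABBABBABBAAABBABBABBAAABBABBABBA…BABBABBAAABBABBABBAAABBABBABBAAABBAAABBAAABBABBABBAAABBABB  (len 512)
t=9: ABBAAABBABBABBAAABBAAABBAAABBABBABBAAABBABBABBAAABBABBABBA…BBABBABBAAABBABBABBAAABBABBABBAAABBAAABBAAABBABBABBAAABBAA  (len 1024)
t=10: ABBAAABBABBABBAAABBAAABBAAABBABBABBAAABBABBABBAAABBABBABBA…BABBABBAAABBABBABBAAABBABBABBAAABBAAABBAAABBABBABBAAABBABB  (len 2048)
t=11: ABBAAABBABBABBAAABBAAABBAAABBABBABBAAABBABBABBAAABBABBABBA…BBABBABBAAABBABBABBAAABBABBABBAAABBAAABBAAABBABBABBAAABBAA  (len 4096)

2048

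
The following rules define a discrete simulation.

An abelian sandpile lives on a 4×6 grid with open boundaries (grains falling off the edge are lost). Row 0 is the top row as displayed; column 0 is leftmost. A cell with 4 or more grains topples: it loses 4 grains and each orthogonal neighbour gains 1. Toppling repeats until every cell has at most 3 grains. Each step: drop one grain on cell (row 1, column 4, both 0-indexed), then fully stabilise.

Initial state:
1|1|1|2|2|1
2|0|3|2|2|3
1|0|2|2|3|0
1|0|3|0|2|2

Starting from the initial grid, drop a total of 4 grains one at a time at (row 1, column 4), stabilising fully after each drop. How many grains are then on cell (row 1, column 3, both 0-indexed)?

t=0: 1|1|1|2|2|1
2|0|3|2|2|3
1|0|2|2|3|0
1|0|3|0|2|2
t=1: 1|1|1|2|2|1
2|0|3|2|3|3
1|0|2|2|3|0
1|0|3|0|2|2
t=2: 1|1|1|2|3|2
2|0|3|3|2|0
1|0|2|3|0|2
1|0|3|0|3|2
t=3: 1|1|1|2|3|2
2|0|3|3|3|0
1|0|2|3|0|2
1|0|3|0|3|2
t=4: 1|1|3|0|1|3
2|1|1|3|2|1
1|1|1|1|2|2
1|1|0|2|3|2

3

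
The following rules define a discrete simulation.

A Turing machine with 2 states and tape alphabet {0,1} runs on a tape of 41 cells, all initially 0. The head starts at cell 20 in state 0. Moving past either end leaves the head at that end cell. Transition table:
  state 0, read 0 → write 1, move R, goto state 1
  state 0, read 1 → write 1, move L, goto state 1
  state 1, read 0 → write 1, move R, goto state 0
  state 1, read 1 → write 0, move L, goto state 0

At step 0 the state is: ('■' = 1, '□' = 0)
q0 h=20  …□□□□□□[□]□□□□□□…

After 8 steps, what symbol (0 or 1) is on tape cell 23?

0) q0 h=20  …□□□□□□[□]□□□□□□…
1) q1 h=21  …□□□□□■[□]□□□□□□…
2) q0 h=22  …□□□□■■[□]□□□□□□…
3) q1 h=23  …□□□■■■[□]□□□□□□…
4) q0 h=24  …□□■■■■[□]□□□□□□…
5) q1 h=25  …□■■■■■[□]□□□□□□…
6) q0 h=26  …■■■■■■[□]□□□□□□…
7) q1 h=27  …■■■■■■[□]□□□□□□…
8) q0 h=28  …■■■■■■[□]□□□□□□…

1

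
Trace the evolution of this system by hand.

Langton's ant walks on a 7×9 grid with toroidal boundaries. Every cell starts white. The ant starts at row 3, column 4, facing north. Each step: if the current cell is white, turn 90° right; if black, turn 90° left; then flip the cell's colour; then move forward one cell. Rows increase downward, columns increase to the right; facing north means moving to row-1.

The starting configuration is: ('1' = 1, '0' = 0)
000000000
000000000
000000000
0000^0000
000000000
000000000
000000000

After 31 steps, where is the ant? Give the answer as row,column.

0) 000000000
000000000
000000000
0000^0000
000000000
000000000
000000000
1) 000000000
000000000
000000000
00001>000
000000000
000000000
000000000
2) 000000000
000000000
000000000
000011000
00000v000
000000000
000000000
3) 000000000
000000000
000000000
000011000
0000<1000
000000000
000000000
4) 000000000
000000000
000000000
0000^1000
000011000
000000000
000000000
5) 000000000
000000000
000000000
000<01000
000011000
000000000
000000000
6) 000000000
000000000
000^00000
000101000
000011000
000000000
000000000
7) 000000000
000000000
0001>0000
000101000
000011000
000000000
000000000
8) 000000000
000000000
000110000
0001v1000
000011000
000000000
000000000
9) 000000000
000000000
000110000
000<11000
000011000
000000000
000000000
10) 000000000
000000000
000110000
000011000
000v11000
000000000
000000000
11) 000000000
000000000
000110000
000011000
00<111000
000000000
000000000
12) 000000000
000000000
000110000
00^011000
001111000
000000000
000000000
13) 000000000
000000000
000110000
001>11000
001111000
000000000
000000000
14) 000000000
000000000
000110000
001111000
001v11000
000000000
000000000
15) 000000000
000000000
000110000
001111000
0010>1000
000000000
000000000
16) 000000000
000000000
000110000
0011^1000
001001000
000000000
000000000
17) 000000000
000000000
000110000
001<01000
001001000
000000000
000000000
18) 000000000
000000000
000110000
001001000
001v01000
000000000
000000000
19) 000000000
000000000
000110000
001001000
00<101000
000000000
000000000
20) 000000000
000000000
000110000
001001000
000101000
00v000000
000000000
21) 000000000
000000000
000110000
001001000
000101000
0<1000000
000000000
22) 000000000
000000000
000110000
001001000
0^0101000
011000000
000000000
23) 000000000
000000000
000110000
001001000
01>101000
011000000
000000000
24) 000000000
000000000
000110000
001001000
011101000
01v000000
000000000
25) 000000000
000000000
000110000
001001000
011101000
010>00000
000000000
26) 000000000
000000000
000110000
001001000
011101000
010100000
000v00000
27) 000000000
000000000
000110000
001001000
011101000
010100000
00<100000
28) 000000000
000000000
000110000
001001000
011101000
01^100000
001100000
29) 000000000
000000000
000110000
001001000
011101000
011>00000
001100000
30) 000000000
000000000
000110000
001001000
011^01000
011000000
001100000
31) 000000000
000000000
000110000
001001000
01<001000
011000000
001100000

4,2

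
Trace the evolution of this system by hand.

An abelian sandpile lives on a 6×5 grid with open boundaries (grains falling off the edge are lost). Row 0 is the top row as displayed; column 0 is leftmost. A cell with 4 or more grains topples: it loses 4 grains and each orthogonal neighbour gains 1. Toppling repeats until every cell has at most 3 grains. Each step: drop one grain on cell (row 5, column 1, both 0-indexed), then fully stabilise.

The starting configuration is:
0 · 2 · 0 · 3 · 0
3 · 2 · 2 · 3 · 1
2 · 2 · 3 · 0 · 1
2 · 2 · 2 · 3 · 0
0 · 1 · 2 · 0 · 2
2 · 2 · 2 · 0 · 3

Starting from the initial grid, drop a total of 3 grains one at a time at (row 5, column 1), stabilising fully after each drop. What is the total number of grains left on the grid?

49

0) 0 · 2 · 0 · 3 · 0
3 · 2 · 2 · 3 · 1
2 · 2 · 3 · 0 · 1
2 · 2 · 2 · 3 · 0
0 · 1 · 2 · 0 · 2
2 · 2 · 2 · 0 · 3
1) 0 · 2 · 0 · 3 · 0
3 · 2 · 2 · 3 · 1
2 · 2 · 3 · 0 · 1
2 · 2 · 2 · 3 · 0
0 · 1 · 2 · 0 · 2
2 · 3 · 2 · 0 · 3
2) 0 · 2 · 0 · 3 · 0
3 · 2 · 2 · 3 · 1
2 · 2 · 3 · 0 · 1
2 · 2 · 2 · 3 · 0
0 · 2 · 2 · 0 · 2
3 · 0 · 3 · 0 · 3
3) 0 · 2 · 0 · 3 · 0
3 · 2 · 2 · 3 · 1
2 · 2 · 3 · 0 · 1
2 · 2 · 2 · 3 · 0
0 · 2 · 2 · 0 · 2
3 · 1 · 3 · 0 · 3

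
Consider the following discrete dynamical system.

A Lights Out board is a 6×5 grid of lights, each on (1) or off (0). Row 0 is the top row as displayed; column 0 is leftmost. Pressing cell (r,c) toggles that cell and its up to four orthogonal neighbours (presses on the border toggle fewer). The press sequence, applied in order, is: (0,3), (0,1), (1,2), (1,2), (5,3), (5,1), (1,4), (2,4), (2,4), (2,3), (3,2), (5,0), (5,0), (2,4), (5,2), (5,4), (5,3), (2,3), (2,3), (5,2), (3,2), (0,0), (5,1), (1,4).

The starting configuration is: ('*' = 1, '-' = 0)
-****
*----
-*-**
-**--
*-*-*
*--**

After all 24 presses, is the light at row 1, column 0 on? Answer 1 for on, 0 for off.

t=0: -****
*----
-*-**
-**--
*-*-*
*--**
t=1: -*---
*--*-
-*-**
-**--
*-*-*
*--**
t=2: *-*--
**-*-
-*-**
-**--
*-*-*
*--**
t=3: *----
*-*--
-****
-**--
*-*-*
*--**
t=4: *-*--
**-*-
-*-**
-**--
*-*-*
*--**
t=5: *-*--
**-*-
-*-**
-**--
*-***
*-*--
t=6: *-*--
**-*-
-*-**
-**--
*****
-*---
t=7: *-*-*
**--*
-*-*-
-**--
*****
-*---
t=8: *-*-*
**---
-*--*
-**-*
*****
-*---
t=9: *-*-*
**--*
-*-*-
-**--
*****
-*---
t=10: *-*-*
**-**
-**-*
-***-
*****
-*---
t=11: *-*-*
**-**
-*--*
-----
**-**
-*---
t=12: *-*-*
**-**
-*--*
-----
-*-**
*----
t=13: *-*-*
**-**
-*--*
-----
**-**
-*---
t=14: *-*-*
**-*-
-*-*-
----*
**-**
-*---
t=15: *-*-*
**-*-
-*-*-
----*
*****
--**-
t=16: *-*-*
**-*-
-*-*-
----*
****-
--*-*
t=17: *-*-*
**-*-
-*-*-
----*
***--
---*-
t=18: *-*-*
**---
-**-*
---**
***--
---*-
t=19: *-*-*
**-*-
-*-*-
----*
***--
---*-
t=20: *-*-*
**-*-
-*-*-
----*
**---
-**--
t=21: *-*-*
**-*-
-***-
-****
***--
-**--
t=22: -**-*
-*-*-
-***-
-****
***--
-**--
t=23: -**-*
-*-*-
-***-
-****
*-*--
*----
t=24: -**--
-*--*
-****
-****
*-*--
*----

0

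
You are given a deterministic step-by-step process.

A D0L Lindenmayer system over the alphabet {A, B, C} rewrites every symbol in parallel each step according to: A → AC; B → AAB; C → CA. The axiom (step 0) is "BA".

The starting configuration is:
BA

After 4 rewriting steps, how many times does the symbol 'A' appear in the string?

24

t=0: BA
t=1: AABAC
t=2: ACACAABACCA
t=3: ACCAACCAACACAABACCACAAC
t=4: ACCACAACACCACAACACCAACCAACACAABACCACAACCAACACCA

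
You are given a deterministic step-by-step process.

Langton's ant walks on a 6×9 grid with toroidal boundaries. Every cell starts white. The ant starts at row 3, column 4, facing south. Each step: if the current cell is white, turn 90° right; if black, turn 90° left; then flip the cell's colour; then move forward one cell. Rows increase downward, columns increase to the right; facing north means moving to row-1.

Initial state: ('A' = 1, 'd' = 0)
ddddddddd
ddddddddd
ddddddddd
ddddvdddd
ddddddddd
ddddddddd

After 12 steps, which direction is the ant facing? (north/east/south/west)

gen 0: ddddddddd
ddddddddd
ddddddddd
ddddvdddd
ddddddddd
ddddddddd
gen 1: ddddddddd
ddddddddd
ddddddddd
ddd<Adddd
ddddddddd
ddddddddd
gen 2: ddddddddd
ddddddddd
ddd^ddddd
dddAAdddd
ddddddddd
ddddddddd
gen 3: ddddddddd
ddddddddd
dddA>dddd
dddAAdddd
ddddddddd
ddddddddd
gen 4: ddddddddd
ddddddddd
dddAAdddd
dddAvdddd
ddddddddd
ddddddddd
gen 5: ddddddddd
ddddddddd
dddAAdddd
dddAd>ddd
ddddddddd
ddddddddd
gen 6: ddddddddd
ddddddddd
dddAAdddd
dddAdAddd
dddddvddd
ddddddddd
gen 7: ddddddddd
ddddddddd
dddAAdddd
dddAdAddd
dddd<Addd
ddddddddd
gen 8: ddddddddd
ddddddddd
dddAAdddd
dddA^Addd
ddddAAddd
ddddddddd
gen 9: ddddddddd
ddddddddd
dddAAdddd
dddAA>ddd
ddddAAddd
ddddddddd
gen 10: ddddddddd
ddddddddd
dddAA^ddd
dddAAdddd
ddddAAddd
ddddddddd
gen 11: ddddddddd
ddddddddd
dddAAA>dd
dddAAdddd
ddddAAddd
ddddddddd
gen 12: ddddddddd
ddddddddd
dddAAAAdd
dddAAdvdd
ddddAAddd
ddddddddd

south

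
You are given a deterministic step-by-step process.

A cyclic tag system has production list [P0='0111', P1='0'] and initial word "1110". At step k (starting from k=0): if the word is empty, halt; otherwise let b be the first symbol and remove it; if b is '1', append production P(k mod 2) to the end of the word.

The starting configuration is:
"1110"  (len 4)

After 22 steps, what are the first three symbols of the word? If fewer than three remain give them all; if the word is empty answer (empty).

step 0: "1110"  (len 4)
step 1: "1100111"  (len 7)
step 2: "1001110"  (len 7)
step 3: "0011100111"  (len 10)
step 4: "011100111"  (len 9)
step 5: "11100111"  (len 8)
step 6: "11001110"  (len 8)
step 7: "10011100111"  (len 11)
step 8: "00111001110"  (len 11)
step 9: "0111001110"  (len 10)
step 10: "111001110"  (len 9)
step 11: "110011100111"  (len 12)
step 12: "100111001110"  (len 12)
step 13: "001110011100111"  (len 15)
step 14: "01110011100111"  (len 14)
step 15: "1110011100111"  (len 13)
step 16: "1100111001110"  (len 13)
step 17: "1001110011100111"  (len 16)
step 18: "0011100111001110"  (len 16)
step 19: "011100111001110"  (len 15)
step 20: "11100111001110"  (len 14)
step 21: "11001110011100111"  (len 17)
step 22: "10011100111001110"  (len 17)

100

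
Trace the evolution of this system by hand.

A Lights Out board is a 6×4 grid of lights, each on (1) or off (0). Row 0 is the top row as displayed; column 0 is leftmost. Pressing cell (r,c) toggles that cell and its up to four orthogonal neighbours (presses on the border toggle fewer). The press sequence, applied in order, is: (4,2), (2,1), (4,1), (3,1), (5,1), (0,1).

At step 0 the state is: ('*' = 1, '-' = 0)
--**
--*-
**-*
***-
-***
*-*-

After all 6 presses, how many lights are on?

[0] --**
--*-
**-*
***-
-***
*-*-
[1] --**
--*-
**-*
**--
----
*---
[2] --**
-**-
--**
*---
----
*---
[3] --**
-**-
--**
**--
***-
**--
[4] --**
-**-
-***
--*-
*-*-
**--
[5] --**
-**-
-***
--*-
***-
--*-
[6] **-*
--*-
-***
--*-
***-
--*-

12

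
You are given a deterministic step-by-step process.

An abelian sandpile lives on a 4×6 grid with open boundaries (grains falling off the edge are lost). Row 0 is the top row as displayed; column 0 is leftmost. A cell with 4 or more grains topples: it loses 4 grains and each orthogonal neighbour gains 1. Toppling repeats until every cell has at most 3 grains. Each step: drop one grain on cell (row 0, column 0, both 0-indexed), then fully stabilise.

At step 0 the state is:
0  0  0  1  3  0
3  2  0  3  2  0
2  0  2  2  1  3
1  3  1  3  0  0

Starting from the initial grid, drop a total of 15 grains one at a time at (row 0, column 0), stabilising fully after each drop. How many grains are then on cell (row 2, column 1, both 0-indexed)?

gen 0: 0  0  0  1  3  0
3  2  0  3  2  0
2  0  2  2  1  3
1  3  1  3  0  0
gen 1: 1  0  0  1  3  0
3  2  0  3  2  0
2  0  2  2  1  3
1  3  1  3  0  0
gen 2: 2  0  0  1  3  0
3  2  0  3  2  0
2  0  2  2  1  3
1  3  1  3  0  0
gen 3: 3  0  0  1  3  0
3  2  0  3  2  0
2  0  2  2  1  3
1  3  1  3  0  0
gen 4: 1  1  0  1  3  0
0  3  0  3  2  0
3  0  2  2  1  3
1  3  1  3  0  0
gen 5: 2  1  0  1  3  0
0  3  0  3  2  0
3  0  2  2  1  3
1  3  1  3  0  0
gen 6: 3  1  0  1  3  0
0  3  0  3  2  0
3  0  2  2  1  3
1  3  1  3  0  0
gen 7: 0  2  0  1  3  0
1  3  0  3  2  0
3  0  2  2  1  3
1  3  1  3  0  0
gen 8: 1  2  0  1  3  0
1  3  0  3  2  0
3  0  2  2  1  3
1  3  1  3  0  0
gen 9: 2  2  0  1  3  0
1  3  0  3  2  0
3  0  2  2  1  3
1  3  1  3  0  0
gen 10: 3  2  0  1  3  0
1  3  0  3  2  0
3  0  2  2  1  3
1  3  1  3  0  0
gen 11: 0  3  0  1  3  0
2  3  0  3  2  0
3  0  2  2  1  3
1  3  1  3  0  0
gen 12: 1  3  0  1  3  0
2  3  0  3  2  0
3  0  2  2  1  3
1  3  1  3  0  0
gen 13: 2  3  0  1  3  0
2  3  0  3  2  0
3  0  2  2  1  3
1  3  1  3  0  0
gen 14: 3  3  0  1  3  0
2  3  0  3  2  0
3  0  2  2  1  3
1  3  1  3  0  0
gen 15: 2  1  1  1  3  0
1  1  1  3  2  0
0  2  2  2  1  3
2  3  1  3  0  0

2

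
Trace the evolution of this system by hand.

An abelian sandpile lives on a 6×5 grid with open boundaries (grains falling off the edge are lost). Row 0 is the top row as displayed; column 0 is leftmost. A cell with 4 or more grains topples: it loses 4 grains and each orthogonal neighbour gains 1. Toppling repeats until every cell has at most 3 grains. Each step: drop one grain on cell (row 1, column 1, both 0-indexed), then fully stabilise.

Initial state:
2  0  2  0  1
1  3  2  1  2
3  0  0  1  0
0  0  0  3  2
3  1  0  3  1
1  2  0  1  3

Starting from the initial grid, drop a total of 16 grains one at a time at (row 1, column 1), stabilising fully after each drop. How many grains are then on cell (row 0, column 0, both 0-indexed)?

gen 0: 2  0  2  0  1
1  3  2  1  2
3  0  0  1  0
0  0  0  3  2
3  1  0  3  1
1  2  0  1  3
gen 1: 2  1  2  0  1
2  0  3  1  2
3  1  0  1  0
0  0  0  3  2
3  1  0  3  1
1  2  0  1  3
gen 2: 2  1  2  0  1
2  1  3  1  2
3  1  0  1  0
0  0  0  3  2
3  1  0  3  1
1  2  0  1  3
gen 3: 2  1  2  0  1
2  2  3  1  2
3  1  0  1  0
0  0  0  3  2
3  1  0  3  1
1  2  0  1  3
gen 4: 2  1  2  0  1
2  3  3  1  2
3  1  0  1  0
0  0  0  3  2
3  1  0  3  1
1  2  0  1  3
gen 5: 2  2  3  0  1
3  1  0  2  2
3  2  1  1  0
0  0  0  3  2
3  1  0  3  1
1  2  0  1  3
gen 6: 2  2  3  0  1
3  2  0  2  2
3  2  1  1  0
0  0  0  3  2
3  1  0  3  1
1  2  0  1  3
gen 7: 2  2  3  0  1
3  3  0  2  2
3  2  1  1  0
0  0  0  3  2
3  1  0  3  1
1  2  0  1  3
gen 8: 3  3  3  0  1
1  2  1  2  2
1  0  2  1  0
1  1  0  3  2
3  1  0  3  1
1  2  0  1  3
gen 9: 3  3  3  0  1
1  3  1  2  2
1  0  2  1  0
1  1  0  3  2
3  1  0  3  1
1  2  0  1  3
gen 10: 0  2  0  1  1
3  1  3  2  2
1  1  2  1  0
1  1  0  3  2
3  1  0  3  1
1  2  0  1  3
gen 11: 0  2  0  1  1
3  2  3  2  2
1  1  2  1  0
1  1  0  3  2
3  1  0  3  1
1  2  0  1  3
gen 12: 0  2  0  1  1
3  3  3  2  2
1  1  2  1  0
1  1  0  3  2
3  1  0  3  1
1  2  0  1  3
gen 13: 1  3  1  1  1
0  2  0  3  2
2  2  3  1  0
1  1  0  3  2
3  1  0  3  1
1  2  0  1  3
gen 14: 1  3  1  1  1
0  3  0  3  2
2  2  3  1  0
1  1  0  3  2
3  1  0  3  1
1  2  0  1  3
gen 15: 2  0  2  1  1
1  1  1  3  2
2  3  3  1  0
1  1  0  3  2
3  1  0  3  1
1  2  0  1  3
gen 16: 2  0  2  1  1
1  2  1  3  2
2  3  3  1  0
1  1  0  3  2
3  1  0  3  1
1  2  0  1  3

2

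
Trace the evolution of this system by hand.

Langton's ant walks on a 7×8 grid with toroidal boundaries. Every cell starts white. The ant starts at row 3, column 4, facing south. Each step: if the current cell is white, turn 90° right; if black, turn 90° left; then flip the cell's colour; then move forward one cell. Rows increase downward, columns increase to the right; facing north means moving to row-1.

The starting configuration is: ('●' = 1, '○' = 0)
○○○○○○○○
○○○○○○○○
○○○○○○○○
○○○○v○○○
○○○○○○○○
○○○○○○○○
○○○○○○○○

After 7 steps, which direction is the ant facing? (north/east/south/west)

gen 0: ○○○○○○○○
○○○○○○○○
○○○○○○○○
○○○○v○○○
○○○○○○○○
○○○○○○○○
○○○○○○○○
gen 1: ○○○○○○○○
○○○○○○○○
○○○○○○○○
○○○<●○○○
○○○○○○○○
○○○○○○○○
○○○○○○○○
gen 2: ○○○○○○○○
○○○○○○○○
○○○^○○○○
○○○●●○○○
○○○○○○○○
○○○○○○○○
○○○○○○○○
gen 3: ○○○○○○○○
○○○○○○○○
○○○●>○○○
○○○●●○○○
○○○○○○○○
○○○○○○○○
○○○○○○○○
gen 4: ○○○○○○○○
○○○○○○○○
○○○●●○○○
○○○●v○○○
○○○○○○○○
○○○○○○○○
○○○○○○○○
gen 5: ○○○○○○○○
○○○○○○○○
○○○●●○○○
○○○●○>○○
○○○○○○○○
○○○○○○○○
○○○○○○○○
gen 6: ○○○○○○○○
○○○○○○○○
○○○●●○○○
○○○●○●○○
○○○○○v○○
○○○○○○○○
○○○○○○○○
gen 7: ○○○○○○○○
○○○○○○○○
○○○●●○○○
○○○●○●○○
○○○○<●○○
○○○○○○○○
○○○○○○○○

west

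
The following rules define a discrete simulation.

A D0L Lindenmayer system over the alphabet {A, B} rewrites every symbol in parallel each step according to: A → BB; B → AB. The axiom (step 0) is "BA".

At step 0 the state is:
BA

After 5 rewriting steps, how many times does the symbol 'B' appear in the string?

step 0: BA
step 1: ABBB
step 2: BBABABAB
step 3: ABABBBABBBABBBAB
step 4: BBABBBABABABBBABABABBBABABABBBAB
step 5: ABABBBABABABBBABBBABBBABABABBBABBBABBBABABABBBABBBABBBABABABBBAB

43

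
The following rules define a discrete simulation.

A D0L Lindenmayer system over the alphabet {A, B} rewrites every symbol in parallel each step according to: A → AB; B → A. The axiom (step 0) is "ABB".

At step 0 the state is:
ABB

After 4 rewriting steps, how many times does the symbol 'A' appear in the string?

11

0) ABB
1) ABAA
2) ABAABAB
3) ABAABABAABA
4) ABAABABAABAABABAAB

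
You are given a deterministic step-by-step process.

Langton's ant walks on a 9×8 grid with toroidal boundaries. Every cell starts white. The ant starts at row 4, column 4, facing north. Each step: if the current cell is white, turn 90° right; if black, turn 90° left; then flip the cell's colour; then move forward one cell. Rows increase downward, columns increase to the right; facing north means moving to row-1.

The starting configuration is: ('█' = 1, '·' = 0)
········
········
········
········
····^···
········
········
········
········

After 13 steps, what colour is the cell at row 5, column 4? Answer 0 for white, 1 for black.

t=0: ········
········
········
········
····^···
········
········
········
········
t=1: ········
········
········
········
····█>··
········
········
········
········
t=2: ········
········
········
········
····██··
·····v··
········
········
········
t=3: ········
········
········
········
····██··
····<█··
········
········
········
t=4: ········
········
········
········
····^█··
····██··
········
········
········
t=5: ········
········
········
········
···<·█··
····██··
········
········
········
t=6: ········
········
········
···^····
···█·█··
····██··
········
········
········
t=7: ········
········
········
···█>···
···█·█··
····██··
········
········
········
t=8: ········
········
········
···██···
···█v█··
····██··
········
········
········
t=9: ········
········
········
···██···
···<██··
····██··
········
········
········
t=10: ········
········
········
···██···
····██··
···v██··
········
········
········
t=11: ········
········
········
···██···
····██··
··<███··
········
········
········
t=12: ········
········
········
···██···
··^·██··
··████··
········
········
········
t=13: ········
········
········
···██···
··█>██··
··████··
········
········
········

1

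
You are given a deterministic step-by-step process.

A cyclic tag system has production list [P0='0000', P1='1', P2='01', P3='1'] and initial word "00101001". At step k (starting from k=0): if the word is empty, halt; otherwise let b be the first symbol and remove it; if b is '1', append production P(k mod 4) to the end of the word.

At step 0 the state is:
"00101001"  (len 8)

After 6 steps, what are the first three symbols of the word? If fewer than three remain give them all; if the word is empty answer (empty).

010

0) "00101001"  (len 8)
1) "0101001"  (len 7)
2) "101001"  (len 6)
3) "0100101"  (len 7)
4) "100101"  (len 6)
5) "001010000"  (len 9)
6) "01010000"  (len 8)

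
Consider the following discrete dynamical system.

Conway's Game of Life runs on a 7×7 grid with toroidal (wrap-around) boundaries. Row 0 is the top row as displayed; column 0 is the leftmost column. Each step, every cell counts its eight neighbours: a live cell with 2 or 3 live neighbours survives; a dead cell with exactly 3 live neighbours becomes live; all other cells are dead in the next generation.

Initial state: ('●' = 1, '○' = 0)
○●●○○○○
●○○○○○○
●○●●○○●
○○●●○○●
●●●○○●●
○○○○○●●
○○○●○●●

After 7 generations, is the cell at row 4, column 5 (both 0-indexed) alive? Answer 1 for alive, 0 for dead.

0

gen 0: ○●●○○○○
●○○○○○○
●○●●○○●
○○●●○○●
●●●○○●●
○○○○○●●
○○○●○●●
gen 1: ●●●○○○●
●○○●○○●
●○●●○○●
○○○○●○○
○●●●●○○
○●●○○○○
●○●○●●●
gen 2: ○○●○●○○
○○○●○●○
●●●●●●●
●○○○●●○
○●○○●○○
○○○○○○●
○○○○○●○
gen 3: ○○○●●●○
●○○○○○○
●●●○○○○
○○○○○○○
●○○○●○●
○○○○○●○
○○○○○●○
gen 4: ○○○○●●●
●○●●●○●
●●○○○○○
○○○○○○●
○○○○○●●
○○○○●●○
○○○○○●●
gen 5: ○○○○○○○
○○●●●○○
○●●●○●○
○○○○○●●
○○○○●○●
○○○○●○○
○○○○○○○
gen 6: ○○○●○○○
○●○○●○○
○●○○○●●
●○●●○○●
○○○○●○●
○○○○○●○
○○○○○○○
gen 7: ○○○○○○○
●○●○●●○
○●○●●●●
○●●●●○○
●○○●●○●
○○○○○●○
○○○○○○○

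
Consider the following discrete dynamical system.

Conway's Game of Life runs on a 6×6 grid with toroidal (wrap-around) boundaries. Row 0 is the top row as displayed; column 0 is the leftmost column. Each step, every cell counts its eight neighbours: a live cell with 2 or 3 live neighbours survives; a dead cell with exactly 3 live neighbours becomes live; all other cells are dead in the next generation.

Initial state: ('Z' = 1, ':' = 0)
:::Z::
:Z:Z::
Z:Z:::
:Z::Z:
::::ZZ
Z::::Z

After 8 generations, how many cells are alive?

k=0  :::Z::
:Z:Z::
Z:Z:::
:Z::Z:
::::ZZ
Z::::Z
k=1  Z:Z:Z:
:Z:Z::
Z:ZZ::
ZZ:ZZ:
::::Z:
Z::::Z
k=2  Z:ZZZ:
Z:::ZZ
Z::::Z
ZZ::Z:
:Z:ZZ:
ZZ:ZZ:
k=3  ::Z:::
::::::
::::::
:ZZZZ:
::::::
Z:::::
k=4  ::::::
::::::
::ZZ::
::ZZ::
:ZZZ::
::::::
k=5  ::::::
::::::
::ZZ::
::::Z:
:Z:Z::
::Z:::
k=6  ::::::
::::::
:::Z::
::::Z:
::ZZ::
::Z:::
k=7  ::::::
::::::
::::::
::Z:Z:
::ZZ::
::ZZ::
k=8  ::::::
::::::
::::::
::Z:::
:Z::Z:
::ZZ::

5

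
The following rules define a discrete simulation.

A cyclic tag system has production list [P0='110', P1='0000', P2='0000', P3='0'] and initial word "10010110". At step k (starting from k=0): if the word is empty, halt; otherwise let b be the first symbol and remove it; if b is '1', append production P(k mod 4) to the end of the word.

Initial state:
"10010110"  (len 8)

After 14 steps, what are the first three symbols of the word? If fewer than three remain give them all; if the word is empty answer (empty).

000

[0] "10010110"  (len 8)
[1] "0010110110"  (len 10)
[2] "010110110"  (len 9)
[3] "10110110"  (len 8)
[4] "01101100"  (len 8)
[5] "1101100"  (len 7)
[6] "1011000000"  (len 10)
[7] "0110000000000"  (len 13)
[8] "110000000000"  (len 12)
[9] "10000000000110"  (len 14)
[10] "00000000001100000"  (len 17)
[11] "0000000001100000"  (len 16)
[12] "000000001100000"  (len 15)
[13] "00000001100000"  (len 14)
[14] "0000001100000"  (len 13)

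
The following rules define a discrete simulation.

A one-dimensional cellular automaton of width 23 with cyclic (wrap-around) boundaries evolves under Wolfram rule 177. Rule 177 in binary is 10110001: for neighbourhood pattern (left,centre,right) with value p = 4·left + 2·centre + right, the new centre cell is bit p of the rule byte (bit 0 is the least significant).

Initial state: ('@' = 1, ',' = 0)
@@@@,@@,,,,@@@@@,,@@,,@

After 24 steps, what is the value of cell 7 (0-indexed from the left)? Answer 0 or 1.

gen 0: @@@@,@@,,,,@@@@@,,@@,,@
gen 1: @@@,@,,@@@,,@@@,@,,,@,,
gen 2: ,@,@,@,,@,@,,@,@,@@,,@,
gen 3: ,,@,@,@,,@,@,,@,@,,@,,@
gen 4: @,,@,@,@,,@,@,,@,@,,@,,
gen 5: ,@,,@,@,@,,@,@,,@,@,,@,
gen 6: ,,@,,@,@,@,,@,@,,@,@,,@
gen 7: @,,@,,@,@,@,,@,@,,@,@,,
gen 8: ,@,,@,,@,@,@,,@,@,,@,@,
gen 9: ,,@,,@,,@,@,@,,@,@,,@,@
gen 10: @,,@,,@,,@,@,@,,@,@,,@,
gen 11: ,@,,@,,@,,@,@,@,,@,@,,@
gen 12: @,@,,@,,@,,@,@,@,,@,@,,
gen 13: ,@,@,,@,,@,,@,@,@,,@,@,
gen 14: ,,@,@,,@,,@,,@,@,@,,@,@
gen 15: @,,@,@,,@,,@,,@,@,@,,@,
gen 16: ,@,,@,@,,@,,@,,@,@,@,,@
gen 17: @,@,,@,@,,@,,@,,@,@,@,,
gen 18: ,@,@,,@,@,,@,,@,,@,@,@,
gen 19: ,,@,@,,@,@,,@,,@,,@,@,@
gen 20: @,,@,@,,@,@,,@,,@,,@,@,
gen 21: ,@,,@,@,,@,@,,@,,@,,@,@
gen 22: @,@,,@,@,,@,@,,@,,@,,@,
gen 23: ,@,@,,@,@,,@,@,,@,,@,,@
gen 24: @,@,@,,@,@,,@,@,,@,,@,,

1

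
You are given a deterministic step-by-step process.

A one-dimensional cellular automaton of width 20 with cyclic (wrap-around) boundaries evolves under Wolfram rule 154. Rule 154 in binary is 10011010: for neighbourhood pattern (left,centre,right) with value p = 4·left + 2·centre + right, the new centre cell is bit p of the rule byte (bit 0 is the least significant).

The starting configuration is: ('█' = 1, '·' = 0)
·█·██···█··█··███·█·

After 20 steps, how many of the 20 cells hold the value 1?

step 0: ·█·██···█··█··███·█·
step 1: █··█·█·█·██·████···█
step 2: ·██······█··███·█·██
step 3: ·█·█····█·████····█·
step 4: █···█··█··███·█··█·█
step 5: ·█·█·██·████···██··█
step 6: ·····█··███·█·██·██·
step 7: ····█·████····█··█·█
step 8: █··█··███·█··█·██···
step 9: ·██·████···██··█·█·█
step 10: ·█··███·█·██·██·····
step 11: █·████····█··█·█····
step 12: ··███·█··█·██···█··█
step 13: ████···██··█·█·█·██·
step 14: ███·█·██·██······█··
step 15: ██····█··█·█····█·██
step 16: █·█··█·██···█··█··██
step 17: ···██··█·█·█·██·████
step 18: █·██·██······█··███·
step 19: ··█··█·█····█·████··
step 20: ·█·██···█··█··███·█·

9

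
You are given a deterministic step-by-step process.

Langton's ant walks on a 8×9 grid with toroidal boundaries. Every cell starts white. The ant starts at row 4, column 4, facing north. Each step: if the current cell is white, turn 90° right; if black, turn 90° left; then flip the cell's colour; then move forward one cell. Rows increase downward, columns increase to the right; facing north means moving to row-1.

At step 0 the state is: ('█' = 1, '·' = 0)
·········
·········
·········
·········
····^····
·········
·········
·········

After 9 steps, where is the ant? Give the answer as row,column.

t=0: ·········
·········
·········
·········
····^····
·········
·········
·········
t=1: ·········
·········
·········
·········
····█>···
·········
·········
·········
t=2: ·········
·········
·········
·········
····██···
·····v···
·········
·········
t=3: ·········
·········
·········
·········
····██···
····<█···
·········
·········
t=4: ·········
·········
·········
·········
····^█···
····██···
·········
·········
t=5: ·········
·········
·········
·········
···<·█···
····██···
·········
·········
t=6: ·········
·········
·········
···^·····
···█·█···
····██···
·········
·········
t=7: ·········
·········
·········
···█>····
···█·█···
····██···
·········
·········
t=8: ·········
·········
·········
···██····
···█v█···
····██···
·········
·········
t=9: ·········
·········
·········
···██····
···<██···
····██···
·········
·········

4,3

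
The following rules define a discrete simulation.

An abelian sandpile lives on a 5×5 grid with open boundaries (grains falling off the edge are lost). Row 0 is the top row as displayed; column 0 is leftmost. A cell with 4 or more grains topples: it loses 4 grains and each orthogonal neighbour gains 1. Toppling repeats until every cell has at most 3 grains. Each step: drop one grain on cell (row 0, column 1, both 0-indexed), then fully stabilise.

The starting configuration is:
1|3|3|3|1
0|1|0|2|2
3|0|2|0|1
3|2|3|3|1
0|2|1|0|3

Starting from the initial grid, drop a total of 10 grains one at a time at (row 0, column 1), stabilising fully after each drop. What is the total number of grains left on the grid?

41

[0] 1|3|3|3|1
0|1|0|2|2
3|0|2|0|1
3|2|3|3|1
0|2|1|0|3
[1] 2|1|1|0|2
0|2|1|3|2
3|0|2|0|1
3|2|3|3|1
0|2|1|0|3
[2] 2|2|1|0|2
0|2|1|3|2
3|0|2|0|1
3|2|3|3|1
0|2|1|0|3
[3] 2|3|1|0|2
0|2|1|3|2
3|0|2|0|1
3|2|3|3|1
0|2|1|0|3
[4] 3|0|2|0|2
0|3|1|3|2
3|0|2|0|1
3|2|3|3|1
0|2|1|0|3
[5] 3|1|2|0|2
0|3|1|3|2
3|0|2|0|1
3|2|3|3|1
0|2|1|0|3
[6] 3|2|2|0|2
0|3|1|3|2
3|0|2|0|1
3|2|3|3|1
0|2|1|0|3
[7] 3|3|2|0|2
0|3|1|3|2
3|0|2|0|1
3|2|3|3|1
0|2|1|0|3
[8] 0|2|3|0|2
2|0|2|3|2
3|1|2|0|1
3|2|3|3|1
0|2|1|0|3
[9] 0|3|3|0|2
2|0|2|3|2
3|1|2|0|1
3|2|3|3|1
0|2|1|0|3
[10] 1|1|0|1|2
2|1|3|3|2
3|1|2|0|1
3|2|3|3|1
0|2|1|0|3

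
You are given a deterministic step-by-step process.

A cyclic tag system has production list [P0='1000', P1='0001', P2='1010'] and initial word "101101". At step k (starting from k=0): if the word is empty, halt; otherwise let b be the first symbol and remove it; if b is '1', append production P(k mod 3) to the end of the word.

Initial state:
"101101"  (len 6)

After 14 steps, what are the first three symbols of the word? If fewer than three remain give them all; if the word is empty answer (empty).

100

k=0  "101101"  (len 6)
k=1  "011011000"  (len 9)
k=2  "11011000"  (len 8)
k=3  "10110001010"  (len 11)
k=4  "01100010101000"  (len 14)
k=5  "1100010101000"  (len 13)
k=6  "1000101010001010"  (len 16)
k=7  "0001010100010101000"  (len 19)
k=8  "001010100010101000"  (len 18)
k=9  "01010100010101000"  (len 17)
k=10  "1010100010101000"  (len 16)
k=11  "0101000101010000001"  (len 19)
k=12  "101000101010000001"  (len 18)
k=13  "010001010100000011000"  (len 21)
k=14  "10001010100000011000"  (len 20)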